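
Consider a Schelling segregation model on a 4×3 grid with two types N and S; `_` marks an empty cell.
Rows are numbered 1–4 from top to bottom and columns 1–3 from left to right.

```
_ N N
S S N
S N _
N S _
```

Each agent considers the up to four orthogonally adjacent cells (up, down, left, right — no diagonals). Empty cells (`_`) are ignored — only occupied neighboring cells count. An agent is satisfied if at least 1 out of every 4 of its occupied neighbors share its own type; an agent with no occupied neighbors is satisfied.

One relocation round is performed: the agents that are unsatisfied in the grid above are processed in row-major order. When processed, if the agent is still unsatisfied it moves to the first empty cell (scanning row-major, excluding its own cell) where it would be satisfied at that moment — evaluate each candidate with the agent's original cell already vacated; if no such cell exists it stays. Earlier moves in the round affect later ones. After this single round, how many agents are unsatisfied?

Initially unsatisfied (in order): (3,2), (4,1), (4,2).
  (3,2) → (1,1).
  (4,1) → (3,3).
  (4,2): now satisfied by earlier moves; stays.
Resulting grid:
N N N
S S N
S _ N
_ S _
All satisfied now.

0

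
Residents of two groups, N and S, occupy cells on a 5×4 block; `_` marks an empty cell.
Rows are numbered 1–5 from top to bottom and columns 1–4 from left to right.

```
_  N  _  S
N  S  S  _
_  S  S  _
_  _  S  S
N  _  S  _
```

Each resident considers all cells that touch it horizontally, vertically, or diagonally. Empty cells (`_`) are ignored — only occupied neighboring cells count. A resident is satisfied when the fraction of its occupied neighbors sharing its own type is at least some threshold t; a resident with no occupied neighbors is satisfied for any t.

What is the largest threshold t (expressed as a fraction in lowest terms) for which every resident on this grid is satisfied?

Row 1: (1,2)N 1/3 · (1,4)S 1/1
Row 2: (2,1)N 1/3 · (2,2)S 3/5 · (2,3)S 4/5
Row 3: (3,2)S 4/5 · (3,3)S 5/5
Row 4: (4,3)S 4/4 · (4,4)S 3/3
Row 5: (5,1)N — no occupied neighbors · (5,3)S 2/2
The smallest same-type fraction is 1/3 at (1,2), which reduces to 1/3. Any threshold above that leaves this resident unsatisfied.

1/3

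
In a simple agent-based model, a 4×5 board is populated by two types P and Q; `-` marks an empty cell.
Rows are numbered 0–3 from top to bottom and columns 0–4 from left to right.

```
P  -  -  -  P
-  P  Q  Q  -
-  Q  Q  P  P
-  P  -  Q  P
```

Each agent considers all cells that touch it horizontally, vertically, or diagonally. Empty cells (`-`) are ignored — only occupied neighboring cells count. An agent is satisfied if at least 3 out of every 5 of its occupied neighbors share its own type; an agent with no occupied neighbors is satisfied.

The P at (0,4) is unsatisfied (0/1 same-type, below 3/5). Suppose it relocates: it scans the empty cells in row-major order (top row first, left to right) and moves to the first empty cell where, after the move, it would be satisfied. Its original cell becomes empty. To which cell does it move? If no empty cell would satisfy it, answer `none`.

Vacating (0,4). Empty cells in order:
  (0,1): 2/3 same-type → satisfied — stop here.

(0,1)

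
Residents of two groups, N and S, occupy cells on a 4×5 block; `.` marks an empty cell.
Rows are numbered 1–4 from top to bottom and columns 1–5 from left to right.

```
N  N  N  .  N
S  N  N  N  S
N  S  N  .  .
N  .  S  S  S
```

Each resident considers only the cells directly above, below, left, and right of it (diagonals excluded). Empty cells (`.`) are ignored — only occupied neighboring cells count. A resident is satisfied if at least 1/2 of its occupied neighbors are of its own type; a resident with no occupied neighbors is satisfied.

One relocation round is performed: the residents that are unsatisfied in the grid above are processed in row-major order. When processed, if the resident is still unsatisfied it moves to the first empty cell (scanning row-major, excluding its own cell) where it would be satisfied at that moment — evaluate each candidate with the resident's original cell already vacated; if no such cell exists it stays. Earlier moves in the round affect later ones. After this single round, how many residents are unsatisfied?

0

Initially unsatisfied (in order): (1,5), (2,1), (2,5), (3,1), (3,2), (3,3).
  (1,5) → (1,4).
  (2,1) → (1,5).
  (2,5): now satisfied by earlier moves; stays.
  (3,1): now satisfied by earlier moves; stays.
  (3,2) → (3,5).
  (3,3): now satisfied by earlier moves; stays.
Resulting grid:
N N N N S
. N N N S
N . N . S
N . S S S
All satisfied now.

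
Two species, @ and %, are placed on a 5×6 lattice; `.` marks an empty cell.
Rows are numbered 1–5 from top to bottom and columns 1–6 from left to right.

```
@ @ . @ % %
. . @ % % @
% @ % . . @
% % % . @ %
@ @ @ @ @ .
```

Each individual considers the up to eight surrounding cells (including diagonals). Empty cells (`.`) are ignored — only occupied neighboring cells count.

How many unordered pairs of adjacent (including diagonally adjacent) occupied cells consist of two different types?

Scan each occupied cell's neighbors to the right and below (and the two forward diagonals) so each pair is counted once.
From row 1: 5 unlike of 12 pairs (running 5/12).
From row 2: 4 unlike of 8 pairs (running 9/20).
From row 3: 6 unlike of 11 pairs (running 15/31).
From row 4: 10 unlike of 14 pairs (running 25/45).
From row 5: 0 unlike of 4 pairs (running 25/49).
Total adjacent occupied pairs: 49; unlike-type pairs: 25.

25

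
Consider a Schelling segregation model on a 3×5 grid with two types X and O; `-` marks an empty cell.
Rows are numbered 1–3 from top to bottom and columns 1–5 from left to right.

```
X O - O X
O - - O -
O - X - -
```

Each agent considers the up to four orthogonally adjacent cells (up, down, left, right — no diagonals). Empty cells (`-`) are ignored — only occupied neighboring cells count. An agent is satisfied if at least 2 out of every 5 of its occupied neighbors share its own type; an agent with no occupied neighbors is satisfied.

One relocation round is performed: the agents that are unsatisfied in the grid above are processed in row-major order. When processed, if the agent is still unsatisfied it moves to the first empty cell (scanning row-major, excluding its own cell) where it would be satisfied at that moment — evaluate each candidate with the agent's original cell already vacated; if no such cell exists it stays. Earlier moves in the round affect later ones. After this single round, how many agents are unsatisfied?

0

Initially unsatisfied (in order): (1,1), (1,2), (1,5).
  (1,1) → (2,3).
  (1,2): now satisfied by earlier moves; stays.
  (1,5) → (3,2).
Resulting grid:
- O - O -
O - X O -
O X X - -
All satisfied now.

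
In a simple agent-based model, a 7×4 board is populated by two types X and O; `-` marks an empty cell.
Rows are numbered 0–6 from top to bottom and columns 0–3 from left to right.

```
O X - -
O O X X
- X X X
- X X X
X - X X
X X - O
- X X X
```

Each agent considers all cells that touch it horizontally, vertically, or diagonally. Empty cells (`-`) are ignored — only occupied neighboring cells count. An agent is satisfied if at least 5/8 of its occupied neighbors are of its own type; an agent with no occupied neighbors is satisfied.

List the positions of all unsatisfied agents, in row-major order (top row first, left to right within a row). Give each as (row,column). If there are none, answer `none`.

(0,0)O 2/3 ✓
(0,1)X 1/4 ✗
(1,0)O 2/4 ✗
(1,1)O 2/6 ✗
(1,2)X 5/6 ✓
(1,3)X 3/3 ✓
(2,1)X 4/6 ✓
(2,2)X 7/8 ✓
(2,3)X 5/5 ✓
(3,1)X 5/5 ✓
(3,2)X 7/7 ✓
(3,3)X 5/5 ✓
(4,0)X 3/3 ✓
(4,2)X 5/6 ✓
(4,3)X 3/4 ✓
(5,0)X 3/3 ✓
(5,1)X 5/5 ✓
(5,3)O 0/4 ✗
(6,1)X 3/3 ✓
(6,2)X 3/4 ✓
(6,3)X 1/2 ✗

(0,1), (1,0), (1,1), (5,3), (6,3)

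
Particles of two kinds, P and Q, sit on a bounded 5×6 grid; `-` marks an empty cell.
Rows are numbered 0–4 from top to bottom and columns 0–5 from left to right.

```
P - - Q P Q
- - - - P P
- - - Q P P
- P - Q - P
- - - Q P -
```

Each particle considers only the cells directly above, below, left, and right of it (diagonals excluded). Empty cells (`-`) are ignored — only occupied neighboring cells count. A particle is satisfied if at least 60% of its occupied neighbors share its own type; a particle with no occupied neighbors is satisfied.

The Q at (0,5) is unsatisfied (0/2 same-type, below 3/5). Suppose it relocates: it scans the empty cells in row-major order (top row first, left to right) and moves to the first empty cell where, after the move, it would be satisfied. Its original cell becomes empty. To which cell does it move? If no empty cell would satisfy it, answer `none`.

(0,2)

Vacating (0,5). Empty cells in order:
  (0,1): 0/1 same-type → still unsatisfied.
  (0,2): 1/1 same-type → satisfied — stop here.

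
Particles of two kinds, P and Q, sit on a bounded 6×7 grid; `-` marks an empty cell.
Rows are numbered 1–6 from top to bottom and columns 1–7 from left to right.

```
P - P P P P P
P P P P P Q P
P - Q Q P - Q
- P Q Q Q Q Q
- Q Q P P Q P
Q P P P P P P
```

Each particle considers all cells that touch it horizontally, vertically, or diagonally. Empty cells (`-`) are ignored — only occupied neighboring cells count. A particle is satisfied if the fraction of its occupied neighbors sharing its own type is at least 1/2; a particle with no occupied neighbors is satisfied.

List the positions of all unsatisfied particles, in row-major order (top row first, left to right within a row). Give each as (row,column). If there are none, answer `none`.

(2,6), (3,3), (3,5), (4,2), (5,3), (5,6), (5,7), (6,2)

Row 1: (1,1)P 2/2 ok · (1,3)P 4/4 ok · (1,4)P 5/5 ok · (1,5)P 4/5 ok · (1,6)P 4/5 ok · (1,7)P 2/3 ok
Row 2: (2,1)P 3/3 ok · (2,2)P 5/6 ok · (2,3)P 4/6 ok · (2,4)P 6/8 ok · (2,5)P 5/7 ok · (2,6)Q 1/7 unhappy · (2,7)P 2/4 ok
Row 3: (3,1)P 3/3 ok · (3,3)Q 3/7 unhappy · (3,4)Q 4/8 ok · (3,5)P 2/7 unhappy · (3,7)Q 3/4 ok
Row 4: (4,2)P 1/5 unhappy · (4,3)Q 5/7 ok · (4,4)Q 5/8 ok · (4,5)Q 4/7 ok · (4,6)Q 4/7 ok · (4,7)Q 3/4 ok
Row 5: (5,2)Q 3/6 ok · (5,3)Q 3/8 unhappy · (5,4)P 4/8 ok · (5,5)P 4/8 ok · (5,6)Q 3/8 unhappy · (5,7)P 2/5 unhappy
Row 6: (6,1)Q 1/2 ok · (6,2)P 1/4 unhappy · (6,3)P 3/5 ok · (6,4)P 4/5 ok · (6,5)P 4/5 ok · (6,6)P 4/5 ok · (6,7)P 2/3 ok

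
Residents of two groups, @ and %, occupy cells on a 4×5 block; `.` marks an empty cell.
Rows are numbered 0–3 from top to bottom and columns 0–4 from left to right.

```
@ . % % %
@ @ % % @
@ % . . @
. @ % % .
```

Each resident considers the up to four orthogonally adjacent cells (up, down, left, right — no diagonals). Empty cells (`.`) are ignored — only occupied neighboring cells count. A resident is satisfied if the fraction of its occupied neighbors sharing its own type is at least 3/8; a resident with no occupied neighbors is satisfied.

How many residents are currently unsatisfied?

4

Row 0: (0,0)@ 1/1 ok · (0,2)% 2/2 ok · (0,3)% 3/3 ok · (0,4)% 1/2 ok
Row 1: (1,0)@ 3/3 ok · (1,1)@ 1/3 unhappy · (1,2)% 2/3 ok · (1,3)% 2/3 ok · (1,4)@ 1/3 unhappy
Row 2: (2,0)@ 1/2 ok · (2,1)% 0/3 unhappy · (2,4)@ 1/1 ok
Row 3: (3,1)@ 0/2 unhappy · (3,2)% 1/2 ok · (3,3)% 1/1 ok
Unsatisfied: (1,1), (1,4), (2,1), (3,1) — 4 in total.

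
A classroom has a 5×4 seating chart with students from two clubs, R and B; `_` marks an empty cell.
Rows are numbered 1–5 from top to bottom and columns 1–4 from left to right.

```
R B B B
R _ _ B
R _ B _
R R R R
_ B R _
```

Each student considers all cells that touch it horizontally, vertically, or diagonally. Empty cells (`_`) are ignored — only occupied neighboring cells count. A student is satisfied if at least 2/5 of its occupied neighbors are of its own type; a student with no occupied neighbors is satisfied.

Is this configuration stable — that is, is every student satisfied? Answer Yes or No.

(1,1)R 1/2 ✓
(1,2)B 1/3 ✗
(1,3)B 3/3 ✓
(1,4)B 2/2 ✓
(2,1)R 2/3 ✓
(2,4)B 3/3 ✓
(3,1)R 3/3 ✓
(3,3)B 1/4 ✗
(4,1)R 2/3 ✓
(4,2)R 4/6 ✓
(4,3)R 3/5 ✓
(4,4)R 2/3 ✓
(5,2)B 0/4 ✗
(5,3)R 3/4 ✓
For instance (1,2) has only 1/3 same-type neighbors, below 2/5.

No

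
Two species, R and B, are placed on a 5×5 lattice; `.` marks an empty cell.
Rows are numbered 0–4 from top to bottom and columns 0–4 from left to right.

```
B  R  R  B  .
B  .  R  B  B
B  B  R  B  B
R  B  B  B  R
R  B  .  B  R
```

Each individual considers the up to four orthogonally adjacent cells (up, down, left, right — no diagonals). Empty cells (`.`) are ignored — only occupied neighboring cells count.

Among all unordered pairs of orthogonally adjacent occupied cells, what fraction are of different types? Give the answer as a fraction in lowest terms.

Scan each occupied cell's neighbors to the right and below so each pair is counted once.
From row 0: 2 unlike of 6 pairs (running 2/6).
From row 1: 1 unlike of 6 pairs (running 3/12).
From row 2: 5 unlike of 9 pairs (running 8/21).
From row 3: 2 unlike of 8 pairs (running 10/29).
From row 4: 2 unlike of 2 pairs (running 12/31).
Total adjacent occupied pairs: 31; unlike-type pairs: 12.
12/31 is already in lowest terms.

12/31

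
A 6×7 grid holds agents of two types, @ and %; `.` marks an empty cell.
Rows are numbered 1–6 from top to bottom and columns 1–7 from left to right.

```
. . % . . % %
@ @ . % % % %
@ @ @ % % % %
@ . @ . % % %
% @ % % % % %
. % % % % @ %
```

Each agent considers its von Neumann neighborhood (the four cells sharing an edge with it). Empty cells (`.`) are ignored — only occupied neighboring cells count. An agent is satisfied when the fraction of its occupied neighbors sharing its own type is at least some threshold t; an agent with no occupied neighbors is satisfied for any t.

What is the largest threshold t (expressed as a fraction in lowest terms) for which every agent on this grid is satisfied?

0/1

Row 1: (1,3)% — no occupied neighbors · (1,6)% 2/2 · (1,7)% 2/2
Row 2: (2,1)@ 2/2 · (2,2)@ 2/2 · (2,4)% 2/2 · (2,5)% 3/3 · (2,6)% 4/4 · (2,7)% 3/3
Row 3: (3,1)@ 3/3 · (3,2)@ 3/3 · (3,3)@ 2/3 · (3,4)% 2/3 · (3,5)% 4/4 · (3,6)% 4/4 · (3,7)% 3/3
Row 4: (4,1)@ 1/2 · (4,3)@ 1/2 · (4,5)% 3/3 · (4,6)% 4/4 · (4,7)% 3/3
Row 5: (5,1)% 0/2 · (5,2)@ 0/3 · (5,3)% 2/4 · (5,4)% 3/3 · (5,5)% 4/4 · (5,6)% 3/4 · (5,7)% 3/3
Row 6: (6,2)% 1/2 · (6,3)% 3/3 · (6,4)% 3/3 · (6,5)% 2/3 · (6,6)@ 0/3 · (6,7)% 1/2
The smallest same-type fraction is 0/2 at (5,1), which reduces to 0/1. Any threshold above that leaves this agent unsatisfied.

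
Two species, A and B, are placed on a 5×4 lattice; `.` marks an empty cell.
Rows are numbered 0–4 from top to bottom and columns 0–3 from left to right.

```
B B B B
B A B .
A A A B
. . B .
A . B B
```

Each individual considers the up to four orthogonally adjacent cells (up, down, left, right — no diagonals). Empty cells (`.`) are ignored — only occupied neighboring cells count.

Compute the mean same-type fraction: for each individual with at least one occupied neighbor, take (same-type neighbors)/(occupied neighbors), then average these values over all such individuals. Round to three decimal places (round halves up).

(0,0)B 2/2
(0,1)B 2/3
(0,2)B 3/3
(0,3)B 1/1
(1,0)B 1/3
(1,1)A 1/4
(1,2)B 1/3
(2,0)A 1/2
(2,1)A 3/3
(2,2)A 1/4
(2,3)B 0/1
(3,2)B 1/2
(4,0)A — no occupied neighbors
(4,2)B 2/2
(4,3)B 1/1
Sum over 14 individuals: 2/2 + 2/3 + 3/3 + 1/1 + 1/3 + 1/4 + 1/3 + 1/2 + 3/3 + 1/4 + 0/1 + 1/2 + 2/2 + 1/1 = 53/6; mean = 53/6 ÷ 14 = 53/84 = 0.630952… → 0.631.

0.631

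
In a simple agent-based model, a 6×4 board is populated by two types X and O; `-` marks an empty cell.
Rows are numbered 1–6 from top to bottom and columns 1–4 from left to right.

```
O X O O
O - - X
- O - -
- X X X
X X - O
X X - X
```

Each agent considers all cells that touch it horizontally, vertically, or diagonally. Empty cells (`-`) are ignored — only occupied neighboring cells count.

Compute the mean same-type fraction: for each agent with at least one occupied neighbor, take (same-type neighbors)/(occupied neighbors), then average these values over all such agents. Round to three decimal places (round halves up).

Row 1: (1,1)O 1/2 · (1,2)X 0/3 · (1,3)O 1/3 · (1,4)O 1/2
Row 2: (2,1)O 2/3 · (2,4)X 0/2
Row 3: (3,2)O 1/3
Row 4: (4,2)X 3/4 · (4,3)X 3/5 · (4,4)X 1/2
Row 5: (5,1)X 4/4 · (5,2)X 5/5 · (5,4)O 0/3
Row 6: (6,1)X 3/3 · (6,2)X 3/3 · (6,4)X 0/1
Sum over 16 agents: 1/2 + 0/3 + 1/3 + 1/2 + 2/3 + 0/2 + 1/3 + 3/4 + 3/5 + 1/2 + 4/4 + 5/5 + 0/3 + 3/3 + 3/3 + 0/1 = 491/60; mean = 491/60 ÷ 16 = 491/960 = 0.511458… → 0.511.

0.511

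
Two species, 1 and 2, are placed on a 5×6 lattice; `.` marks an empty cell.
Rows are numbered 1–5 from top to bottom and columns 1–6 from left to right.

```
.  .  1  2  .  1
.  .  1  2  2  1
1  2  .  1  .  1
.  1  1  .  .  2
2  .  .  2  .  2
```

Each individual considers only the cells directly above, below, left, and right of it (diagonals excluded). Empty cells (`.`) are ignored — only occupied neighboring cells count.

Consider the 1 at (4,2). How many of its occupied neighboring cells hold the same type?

1

Occupied neighbors of (4,2): (3,2)=2, (4,3)=1.
Same type (1): 1 of 2.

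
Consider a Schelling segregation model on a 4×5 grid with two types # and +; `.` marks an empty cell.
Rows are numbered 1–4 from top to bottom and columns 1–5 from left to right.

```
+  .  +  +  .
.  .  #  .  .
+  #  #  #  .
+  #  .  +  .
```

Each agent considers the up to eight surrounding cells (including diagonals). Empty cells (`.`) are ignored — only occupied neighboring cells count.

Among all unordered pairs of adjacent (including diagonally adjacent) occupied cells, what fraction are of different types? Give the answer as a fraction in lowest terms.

8/17

Scan each occupied cell's neighbors to the right and below (and the two forward diagonals) so each pair is counted once.
Row 1: +(1,3)–+(1,4)= +(1,3)–#(2,3)≠ +(1,4)–#(2,3)≠  → 2/3 unlike.
Row 2: #(2,3)–#(3,3)= #(2,3)–#(3,4)= #(2,3)–#(3,2)=  → 0/3 unlike.
Row 3: +(3,1)–#(3,2)≠ +(3,1)–+(4,1)= +(3,1)–#(4,2)≠ #(3,2)–#(3,3)= #(3,2)–#(4,2)= #(3,2)–+(4,1)≠ #(3,3)–#(3,4)= #(3,3)–+(4,4)≠ #(3,3)–#(4,2)= #(3,4)–+(4,4)≠  → 5/10 unlike.
Row 4: +(4,1)–#(4,2)≠  → 1/1 unlike.
Total adjacent occupied pairs: 17; unlike-type pairs: 8.
8/17 is already in lowest terms.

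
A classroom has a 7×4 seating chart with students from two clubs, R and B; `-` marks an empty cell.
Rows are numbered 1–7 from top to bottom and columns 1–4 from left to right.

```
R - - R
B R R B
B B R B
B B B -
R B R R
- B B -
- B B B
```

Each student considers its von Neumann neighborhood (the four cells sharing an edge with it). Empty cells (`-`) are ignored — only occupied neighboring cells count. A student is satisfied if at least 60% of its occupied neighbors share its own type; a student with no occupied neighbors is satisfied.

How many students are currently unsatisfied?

12

Row 1: (1,1)R 0/1 not · (1,4)R 0/1 not
Row 2: (2,1)B 1/3 not · (2,2)R 1/3 not · (2,3)R 2/3 satisfied · (2,4)B 1/3 not
Row 3: (3,1)B 3/3 satisfied · (3,2)B 2/4 not · (3,3)R 1/4 not · (3,4)B 1/2 not
Row 4: (4,1)B 2/3 satisfied · (4,2)B 4/4 satisfied · (4,3)B 1/3 not
Row 5: (5,1)R 0/2 not · (5,2)B 2/4 not · (5,3)R 1/4 not · (5,4)R 1/1 satisfied
Row 6: (6,2)B 3/3 satisfied · (6,3)B 2/3 satisfied
Row 7: (7,2)B 2/2 satisfied · (7,3)B 3/3 satisfied · (7,4)B 1/1 satisfied
Unsatisfied: (1,1), (1,4), (2,1), (2,2), (2,4), (3,2), (3,3), (3,4), (4,3), (5,1), (5,2), (5,3) — 12 in total.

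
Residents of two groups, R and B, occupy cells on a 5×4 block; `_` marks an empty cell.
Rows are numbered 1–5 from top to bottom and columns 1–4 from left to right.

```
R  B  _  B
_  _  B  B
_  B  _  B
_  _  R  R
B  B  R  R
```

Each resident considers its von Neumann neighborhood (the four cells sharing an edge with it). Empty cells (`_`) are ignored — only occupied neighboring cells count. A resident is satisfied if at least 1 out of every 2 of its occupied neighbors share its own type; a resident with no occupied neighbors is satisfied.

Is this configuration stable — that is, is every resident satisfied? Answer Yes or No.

No

Row 1: (1,1)R 0/1 ✗ · (1,2)B 0/1 ✗ · (1,4)B 1/1 ✓
Row 2: (2,3)B 1/1 ✓ · (2,4)B 3/3 ✓
Row 3: (3,2)B 0/0 ✓ · (3,4)B 1/2 ✓
Row 4: (4,3)R 2/2 ✓ · (4,4)R 2/3 ✓
Row 5: (5,1)B 1/1 ✓ · (5,2)B 1/2 ✓ · (5,3)R 2/3 ✓ · (5,4)R 2/2 ✓
For instance (1,1) has only 0/1 same-type neighbors, below 1/2.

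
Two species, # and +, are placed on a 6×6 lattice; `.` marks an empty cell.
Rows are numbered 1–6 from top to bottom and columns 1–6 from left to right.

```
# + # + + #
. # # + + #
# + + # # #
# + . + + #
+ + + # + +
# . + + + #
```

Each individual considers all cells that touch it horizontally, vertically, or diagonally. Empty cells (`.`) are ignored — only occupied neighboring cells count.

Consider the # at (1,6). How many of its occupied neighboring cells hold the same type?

Occupied neighbors of (1,6): (1,5)=+, (2,5)=+, (2,6)=#.
Same type (#): 1 of 3.

1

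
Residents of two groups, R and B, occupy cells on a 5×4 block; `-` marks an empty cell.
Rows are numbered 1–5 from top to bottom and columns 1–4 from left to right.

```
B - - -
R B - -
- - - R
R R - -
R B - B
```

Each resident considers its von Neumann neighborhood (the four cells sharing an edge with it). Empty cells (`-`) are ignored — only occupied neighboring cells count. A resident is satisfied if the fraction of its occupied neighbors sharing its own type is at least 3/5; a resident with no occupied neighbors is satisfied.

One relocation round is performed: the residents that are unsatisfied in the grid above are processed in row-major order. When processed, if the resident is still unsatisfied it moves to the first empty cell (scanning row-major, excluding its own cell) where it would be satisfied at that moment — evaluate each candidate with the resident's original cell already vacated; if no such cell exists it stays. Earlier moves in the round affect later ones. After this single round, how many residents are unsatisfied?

Initially unsatisfied (in order): (1,1), (2,1), (2,2), (4,2), (5,1), (5,2).
  (1,1) → (1,2).
  (2,1) → (1,4).
  (2,2): now satisfied by earlier moves; stays.
  (4,2) → (2,4).
  (5,1) → (3,1).
  (5,2): now satisfied by earlier moves; stays.
Resulting grid:
- B - R
- B - R
R - - R
R - - -
- B - B
All satisfied now.

0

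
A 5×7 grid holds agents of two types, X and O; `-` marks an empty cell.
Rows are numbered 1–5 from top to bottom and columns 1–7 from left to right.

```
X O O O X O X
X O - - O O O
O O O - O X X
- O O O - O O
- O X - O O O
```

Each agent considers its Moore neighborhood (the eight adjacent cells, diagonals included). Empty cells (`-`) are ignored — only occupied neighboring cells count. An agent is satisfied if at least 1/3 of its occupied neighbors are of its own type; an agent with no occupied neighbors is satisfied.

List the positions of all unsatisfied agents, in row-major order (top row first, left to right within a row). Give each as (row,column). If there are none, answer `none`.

(1,5), (1,7), (2,1), (3,6), (3,7), (5,3)

Row 1: (1,1)X 1/3 satisfied · (1,2)O 2/4 satisfied · (1,3)O 3/3 satisfied · (1,4)O 2/3 satisfied · (1,5)X 0/4 not · (1,6)O 3/5 satisfied · (1,7)X 0/3 not
Row 2: (2,1)X 1/5 not · (2,2)O 5/7 satisfied · (2,5)O 4/6 satisfied · (2,6)O 4/8 satisfied · (2,7)O 2/5 satisfied
Row 3: (3,1)O 3/4 satisfied · (3,2)O 5/6 satisfied · (3,3)O 5/5 satisfied · (3,5)O 4/5 satisfied · (3,6)X 1/7 not · (3,7)X 1/5 not
Row 4: (4,2)O 5/6 satisfied · (4,3)O 5/6 satisfied · (4,4)O 4/5 satisfied · (4,6)O 5/7 satisfied · (4,7)O 3/5 satisfied
Row 5: (5,2)O 2/3 satisfied · (5,3)X 0/4 not · (5,5)O 3/3 satisfied · (5,6)O 4/4 satisfied · (5,7)O 3/3 satisfied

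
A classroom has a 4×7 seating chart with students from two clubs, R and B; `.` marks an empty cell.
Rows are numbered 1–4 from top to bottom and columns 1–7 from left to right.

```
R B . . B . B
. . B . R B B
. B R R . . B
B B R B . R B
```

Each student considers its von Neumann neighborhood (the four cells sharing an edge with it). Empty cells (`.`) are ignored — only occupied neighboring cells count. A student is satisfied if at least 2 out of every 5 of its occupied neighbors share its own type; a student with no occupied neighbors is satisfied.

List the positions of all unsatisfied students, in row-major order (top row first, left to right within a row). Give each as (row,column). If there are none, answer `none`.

Row 1: (1,1)R 0/1 unhappy · (1,2)B 0/1 unhappy · (1,5)B 0/1 unhappy · (1,7)B 1/1 ok
Row 2: (2,3)B 0/1 unhappy · (2,5)R 0/2 unhappy · (2,6)B 1/2 ok · (2,7)B 3/3 ok
Row 3: (3,2)B 1/2 ok · (3,3)R 2/4 ok · (3,4)R 1/2 ok · (3,7)B 2/2 ok
Row 4: (4,1)B 1/1 ok · (4,2)B 2/3 ok · (4,3)R 1/3 unhappy · (4,4)B 0/2 unhappy · (4,6)R 0/1 unhappy · (4,7)B 1/2 ok

(1,1), (1,2), (1,5), (2,3), (2,5), (4,3), (4,4), (4,6)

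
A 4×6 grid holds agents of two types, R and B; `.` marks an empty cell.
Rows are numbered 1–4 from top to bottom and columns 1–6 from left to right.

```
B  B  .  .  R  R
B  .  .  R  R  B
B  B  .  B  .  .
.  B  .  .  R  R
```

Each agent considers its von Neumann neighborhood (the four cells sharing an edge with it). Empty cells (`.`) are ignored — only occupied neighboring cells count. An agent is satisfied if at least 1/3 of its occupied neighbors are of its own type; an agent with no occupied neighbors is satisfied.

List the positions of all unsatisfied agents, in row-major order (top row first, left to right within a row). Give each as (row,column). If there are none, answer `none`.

(2,6), (3,4)

(1,1)B 2/2 satisfied
(1,2)B 1/1 satisfied
(1,5)R 2/2 satisfied
(1,6)R 1/2 satisfied
(2,1)B 2/2 satisfied
(2,4)R 1/2 satisfied
(2,5)R 2/3 satisfied
(2,6)B 0/2 not
(3,1)B 2/2 satisfied
(3,2)B 2/2 satisfied
(3,4)B 0/1 not
(4,2)B 1/1 satisfied
(4,5)R 1/1 satisfied
(4,6)R 1/1 satisfied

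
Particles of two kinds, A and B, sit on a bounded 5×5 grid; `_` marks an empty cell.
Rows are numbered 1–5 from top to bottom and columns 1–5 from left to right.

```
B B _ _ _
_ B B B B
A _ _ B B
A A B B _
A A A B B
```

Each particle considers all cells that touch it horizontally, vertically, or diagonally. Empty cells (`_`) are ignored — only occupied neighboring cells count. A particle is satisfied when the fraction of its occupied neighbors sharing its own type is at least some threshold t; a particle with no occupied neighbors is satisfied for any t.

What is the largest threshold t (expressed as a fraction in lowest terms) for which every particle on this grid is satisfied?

Row 1: (1,1)B 2/2 · (1,2)B 3/3
Row 2: (2,2)B 3/4 · (2,3)B 4/4 · (2,4)B 4/4 · (2,5)B 3/3
Row 3: (3,1)A 2/3 · (3,4)B 6/6 · (3,5)B 4/4
Row 4: (4,1)A 4/4 · (4,2)A 5/6 · (4,3)B 3/6 · (4,4)B 5/6
Row 5: (5,1)A 3/3 · (5,2)A 4/5 · (5,3)A 2/5 · (5,4)B 3/4 · (5,5)B 2/2
The smallest same-type fraction is 2/5 at (5,3), which reduces to 2/5. Any threshold above that leaves this particle unsatisfied.

2/5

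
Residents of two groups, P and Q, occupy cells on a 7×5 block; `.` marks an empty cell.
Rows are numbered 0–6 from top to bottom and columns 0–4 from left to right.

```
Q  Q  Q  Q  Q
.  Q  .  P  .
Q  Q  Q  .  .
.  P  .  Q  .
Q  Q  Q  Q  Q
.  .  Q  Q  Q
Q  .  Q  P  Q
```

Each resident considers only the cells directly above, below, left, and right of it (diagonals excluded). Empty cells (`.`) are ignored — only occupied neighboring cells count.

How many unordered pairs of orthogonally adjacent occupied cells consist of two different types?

6

Scan each occupied cell's neighbors to the right and below so each pair is counted once.
From row 0: 1 unlike of 6 pairs (running 1/6).
From row 1: 0 unlike of 1 pairs (running 1/7).
From row 2: 1 unlike of 3 pairs (running 2/10).
From row 3: 1 unlike of 2 pairs (running 3/12).
From row 4: 0 unlike of 7 pairs (running 3/19).
From row 5: 1 unlike of 5 pairs (running 4/24).
From row 6: 2 unlike of 2 pairs (running 6/26).
Total adjacent occupied pairs: 26; unlike-type pairs: 6.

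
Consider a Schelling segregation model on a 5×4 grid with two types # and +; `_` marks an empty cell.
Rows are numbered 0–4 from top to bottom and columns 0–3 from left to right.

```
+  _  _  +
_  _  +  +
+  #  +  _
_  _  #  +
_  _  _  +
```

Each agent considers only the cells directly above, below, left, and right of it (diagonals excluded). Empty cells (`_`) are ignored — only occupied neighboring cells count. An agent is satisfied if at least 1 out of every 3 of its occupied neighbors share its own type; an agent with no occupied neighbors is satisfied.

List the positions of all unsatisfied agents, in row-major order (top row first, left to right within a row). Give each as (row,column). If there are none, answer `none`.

(2,0), (2,1), (3,2)

Row 0: (0,0)+ 0/0 satisfied · (0,3)+ 1/1 satisfied
Row 1: (1,2)+ 2/2 satisfied · (1,3)+ 2/2 satisfied
Row 2: (2,0)+ 0/1 not · (2,1)# 0/2 not · (2,2)+ 1/3 satisfied
Row 3: (3,2)# 0/2 not · (3,3)+ 1/2 satisfied
Row 4: (4,3)+ 1/1 satisfied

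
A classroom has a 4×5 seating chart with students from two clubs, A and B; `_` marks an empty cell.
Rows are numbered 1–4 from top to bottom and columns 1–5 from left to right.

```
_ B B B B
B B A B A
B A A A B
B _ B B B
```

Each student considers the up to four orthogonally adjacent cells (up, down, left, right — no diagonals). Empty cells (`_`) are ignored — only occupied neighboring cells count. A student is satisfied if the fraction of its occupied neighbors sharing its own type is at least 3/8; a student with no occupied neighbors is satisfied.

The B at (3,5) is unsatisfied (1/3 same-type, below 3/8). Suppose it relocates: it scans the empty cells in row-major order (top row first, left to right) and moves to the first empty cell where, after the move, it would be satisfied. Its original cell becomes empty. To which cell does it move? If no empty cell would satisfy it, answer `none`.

Vacating (3,5). Empty cells in order:
  (1,1): 2/2 same-type → satisfied — stop here.

(1,1)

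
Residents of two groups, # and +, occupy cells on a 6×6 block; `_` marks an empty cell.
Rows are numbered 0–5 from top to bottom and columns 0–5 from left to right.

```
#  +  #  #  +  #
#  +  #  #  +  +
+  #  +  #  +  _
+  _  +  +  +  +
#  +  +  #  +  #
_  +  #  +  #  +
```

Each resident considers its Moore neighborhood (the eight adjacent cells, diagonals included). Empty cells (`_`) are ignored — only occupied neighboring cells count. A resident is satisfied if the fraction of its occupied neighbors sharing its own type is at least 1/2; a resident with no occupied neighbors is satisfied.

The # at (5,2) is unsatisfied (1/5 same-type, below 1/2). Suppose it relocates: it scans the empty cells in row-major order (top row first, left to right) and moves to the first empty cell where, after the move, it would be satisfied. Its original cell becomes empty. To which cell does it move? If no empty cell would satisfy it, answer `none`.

none

Vacating (5,2). Empty cells in order:
  (2,5): 0/5 same-type → still unsatisfied.
  (3,1): 2/8 same-type → still unsatisfied.
  (5,0): 1/3 same-type → still unsatisfied.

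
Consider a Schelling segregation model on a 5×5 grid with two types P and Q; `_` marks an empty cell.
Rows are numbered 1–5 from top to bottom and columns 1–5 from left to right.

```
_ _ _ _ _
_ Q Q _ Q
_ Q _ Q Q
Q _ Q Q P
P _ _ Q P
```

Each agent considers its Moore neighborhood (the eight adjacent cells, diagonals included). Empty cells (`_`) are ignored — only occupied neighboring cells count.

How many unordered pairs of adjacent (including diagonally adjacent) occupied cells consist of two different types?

Scan each occupied cell's neighbors to the right and below (and the two forward diagonals) so each pair is counted once.
Row 2: Q(2,2)–Q(2,3)= Q(2,2)–Q(3,2)= Q(2,3)–Q(3,4)= Q(2,3)–Q(3,2)= Q(2,5)–Q(3,5)= Q(2,5)–Q(3,4)=  → 0/6 unlike.
Row 3: Q(3,2)–Q(4,3)= Q(3,2)–Q(4,1)= Q(3,4)–Q(3,5)= Q(3,4)–Q(4,4)= Q(3,4)–P(4,5)≠ Q(3,4)–Q(4,3)= Q(3,5)–P(4,5)≠ Q(3,5)–Q(4,4)=  → 2/8 unlike.
Row 4: Q(4,1)–P(5,1)≠ Q(4,3)–Q(4,4)= Q(4,3)–Q(5,4)= Q(4,4)–P(4,5)≠ Q(4,4)–Q(5,4)= Q(4,4)–P(5,5)≠ P(4,5)–P(5,5)= P(4,5)–Q(5,4)≠  → 4/8 unlike.
Row 5: Q(5,4)–P(5,5)≠  → 1/1 unlike.
Total adjacent occupied pairs: 23; unlike-type pairs: 7.

7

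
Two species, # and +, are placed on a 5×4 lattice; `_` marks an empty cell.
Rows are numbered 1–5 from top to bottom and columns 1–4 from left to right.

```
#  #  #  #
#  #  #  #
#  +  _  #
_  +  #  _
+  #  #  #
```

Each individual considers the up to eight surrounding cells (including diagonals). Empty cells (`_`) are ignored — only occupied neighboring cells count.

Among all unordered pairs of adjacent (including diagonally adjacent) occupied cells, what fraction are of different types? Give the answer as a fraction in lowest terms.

Scan each occupied cell's neighbors to the right and below (and the two forward diagonals) so each pair is counted once.
From row 1: 0 unlike of 13 pairs (running 0/13).
From row 2: 3 unlike of 10 pairs (running 3/23).
From row 3: 3 unlike of 5 pairs (running 6/28).
From row 4: 3 unlike of 7 pairs (running 9/35).
From row 5: 1 unlike of 3 pairs (running 10/38).
Total adjacent occupied pairs: 38; unlike-type pairs: 10.
10/38 reduces to 5/19.

5/19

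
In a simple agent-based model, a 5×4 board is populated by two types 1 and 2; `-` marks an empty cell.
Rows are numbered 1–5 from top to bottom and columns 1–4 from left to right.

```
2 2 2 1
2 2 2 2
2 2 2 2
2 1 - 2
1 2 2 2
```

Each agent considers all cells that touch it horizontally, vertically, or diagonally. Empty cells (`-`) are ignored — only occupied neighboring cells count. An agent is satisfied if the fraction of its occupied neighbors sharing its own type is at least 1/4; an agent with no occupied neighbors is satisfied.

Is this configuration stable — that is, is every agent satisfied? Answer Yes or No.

No

(1,1)2 3/3 ok
(1,2)2 5/5 ok
(1,3)2 4/5 ok
(1,4)1 0/3 unhappy
(2,1)2 5/5 ok
(2,2)2 8/8 ok
(2,3)2 7/8 ok
(2,4)2 4/5 ok
(3,1)2 4/5 ok
(3,2)2 6/7 ok
(3,3)2 6/7 ok
(3,4)2 4/4 ok
(4,1)2 3/5 ok
(4,2)1 1/7 unhappy
(4,4)2 4/4 ok
(5,1)1 1/3 ok
(5,2)2 2/4 ok
(5,3)2 3/4 ok
(5,4)2 2/2 ok
For instance (1,4) has only 0/3 same-type neighbors, below 1/4.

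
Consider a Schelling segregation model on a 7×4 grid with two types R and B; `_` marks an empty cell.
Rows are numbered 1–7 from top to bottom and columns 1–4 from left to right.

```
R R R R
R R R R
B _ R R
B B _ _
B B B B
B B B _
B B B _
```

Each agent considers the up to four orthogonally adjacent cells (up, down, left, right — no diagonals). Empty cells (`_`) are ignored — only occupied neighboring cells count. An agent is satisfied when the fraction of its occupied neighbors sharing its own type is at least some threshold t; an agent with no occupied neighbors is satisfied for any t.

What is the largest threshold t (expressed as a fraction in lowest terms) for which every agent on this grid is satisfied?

1/2

(1,1)R 2/2
(1,2)R 3/3
(1,3)R 3/3
(1,4)R 2/2
(2,1)R 2/3
(2,2)R 3/3
(2,3)R 4/4
(2,4)R 3/3
(3,1)B 1/2
(3,3)R 2/2
(3,4)R 2/2
(4,1)B 3/3
(4,2)B 2/2
(5,1)B 3/3
(5,2)B 4/4
(5,3)B 3/3
(5,4)B 1/1
(6,1)B 3/3
(6,2)B 4/4
(6,3)B 3/3
(7,1)B 2/2
(7,2)B 3/3
(7,3)B 2/2
The smallest same-type fraction is 1/2 at (3,1), which reduces to 1/2. Any threshold above that leaves this agent unsatisfied.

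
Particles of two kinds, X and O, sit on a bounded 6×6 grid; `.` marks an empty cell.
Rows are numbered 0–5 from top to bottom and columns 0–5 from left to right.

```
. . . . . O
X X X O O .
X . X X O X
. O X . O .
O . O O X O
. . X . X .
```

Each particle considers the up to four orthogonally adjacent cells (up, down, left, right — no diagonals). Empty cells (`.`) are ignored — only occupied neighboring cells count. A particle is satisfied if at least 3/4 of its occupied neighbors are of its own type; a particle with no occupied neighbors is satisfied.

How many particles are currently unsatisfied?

13

(0,5)O 0/0 satisfied
(1,0)X 2/2 satisfied
(1,1)X 2/2 satisfied
(1,2)X 2/3 not
(1,3)O 1/3 not
(1,4)O 2/2 satisfied
(2,0)X 1/1 satisfied
(2,2)X 3/3 satisfied
(2,3)X 1/3 not
(2,4)O 2/4 not
(2,5)X 0/1 not
(3,1)O 0/1 not
(3,2)X 1/3 not
(3,4)O 1/2 not
(4,0)O 0/0 satisfied
(4,2)O 1/3 not
(4,3)O 1/2 not
(4,4)X 1/4 not
(4,5)O 0/1 not
(5,2)X 0/1 not
(5,4)X 1/1 satisfied
Unsatisfied: (1,2), (1,3), (2,3), (2,4), (2,5), (3,1), (3,2), (3,4), (4,2), (4,3), (4,4), (4,5), (5,2) — 13 in total.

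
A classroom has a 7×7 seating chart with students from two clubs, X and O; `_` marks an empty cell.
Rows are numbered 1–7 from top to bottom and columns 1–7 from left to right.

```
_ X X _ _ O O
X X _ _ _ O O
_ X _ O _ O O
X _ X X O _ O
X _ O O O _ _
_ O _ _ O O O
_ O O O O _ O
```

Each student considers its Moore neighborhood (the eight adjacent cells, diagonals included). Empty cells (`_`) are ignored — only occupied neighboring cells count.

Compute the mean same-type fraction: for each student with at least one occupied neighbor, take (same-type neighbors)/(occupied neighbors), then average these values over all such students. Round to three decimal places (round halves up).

(1,2)X 3/3
(1,3)X 2/2
(1,6)O 3/3
(1,7)O 3/3
(2,1)X 3/3
(2,2)X 4/4
(2,6)O 5/5
(2,7)O 5/5
(3,2)X 4/4
(3,4)O 1/3
(3,6)O 5/5
(3,7)O 4/4
(4,1)X 2/2
(4,3)X 2/5
(4,4)X 1/6
(4,5)O 4/5
(4,7)O 2/2
(5,1)X 1/2
(5,3)O 2/4
(5,4)O 4/6
(5,5)O 4/5
(6,2)O 3/4
(6,5)O 5/5
(6,6)O 5/5
(6,7)O 2/2
(7,2)O 2/2
(7,3)O 3/3
(7,4)O 3/3
(7,5)O 3/3
(7,7)O 2/2
Sum over 30 students: 3/3 + 2/2 + 3/3 + 3/3 + 3/3 + 4/4 + 5/5 + 5/5 + 4/4 + 1/3 + 5/5 + 4/4 + 2/2 + 2/5 + 1/6 + 4/5 + 2/2 + 1/2 + 2/4 + 4/6 + 4/5 + 3/4 + 5/5 + 5/5 + 2/2 + 2/2 + 3/3 + 3/3 + 3/3 + 2/2 = 311/12; mean = 311/12 ÷ 30 = 311/360 = 0.863888… → 0.864.

0.864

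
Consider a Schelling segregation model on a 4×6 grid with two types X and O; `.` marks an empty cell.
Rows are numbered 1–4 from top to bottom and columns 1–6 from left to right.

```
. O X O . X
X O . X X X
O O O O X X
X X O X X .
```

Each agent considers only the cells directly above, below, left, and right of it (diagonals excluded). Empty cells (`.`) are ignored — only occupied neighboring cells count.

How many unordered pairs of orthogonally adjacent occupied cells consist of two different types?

12

Scan each occupied cell's neighbors to the right and below so each pair is counted once.
From row 1: 3 unlike of 5 pairs (running 3/5).
From row 2: 3 unlike of 8 pairs (running 6/13).
From row 3: 4 unlike of 10 pairs (running 10/23).
From row 4: 2 unlike of 4 pairs (running 12/27).
Total adjacent occupied pairs: 27; unlike-type pairs: 12.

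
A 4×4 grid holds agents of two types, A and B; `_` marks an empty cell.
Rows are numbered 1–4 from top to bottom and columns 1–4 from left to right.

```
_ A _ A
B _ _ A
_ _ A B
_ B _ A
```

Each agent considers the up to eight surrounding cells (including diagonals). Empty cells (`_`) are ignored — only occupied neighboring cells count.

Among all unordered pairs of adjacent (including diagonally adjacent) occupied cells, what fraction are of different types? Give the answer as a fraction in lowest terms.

5/8

Scan each occupied cell's neighbors to the right and below (and the two forward diagonals) so each pair is counted once.
From row 1: 1 unlike of 2 pairs (running 1/2).
From row 2: 1 unlike of 2 pairs (running 2/4).
From row 3: 3 unlike of 4 pairs (running 5/8).
Total adjacent occupied pairs: 8; unlike-type pairs: 5.
5/8 is already in lowest terms.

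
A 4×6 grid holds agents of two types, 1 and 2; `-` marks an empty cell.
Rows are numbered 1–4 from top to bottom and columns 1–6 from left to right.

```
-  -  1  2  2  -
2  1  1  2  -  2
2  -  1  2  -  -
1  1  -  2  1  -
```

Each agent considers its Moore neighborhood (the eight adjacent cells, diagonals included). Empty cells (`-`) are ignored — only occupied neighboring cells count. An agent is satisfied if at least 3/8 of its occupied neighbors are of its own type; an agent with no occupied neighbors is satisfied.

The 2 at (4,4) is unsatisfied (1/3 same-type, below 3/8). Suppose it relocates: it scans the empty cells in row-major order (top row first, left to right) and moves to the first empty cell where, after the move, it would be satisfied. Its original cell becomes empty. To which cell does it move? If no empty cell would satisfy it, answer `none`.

Vacating (4,4). Empty cells in order:
  (1,1): 1/2 same-type → satisfied — stop here.

(1,1)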